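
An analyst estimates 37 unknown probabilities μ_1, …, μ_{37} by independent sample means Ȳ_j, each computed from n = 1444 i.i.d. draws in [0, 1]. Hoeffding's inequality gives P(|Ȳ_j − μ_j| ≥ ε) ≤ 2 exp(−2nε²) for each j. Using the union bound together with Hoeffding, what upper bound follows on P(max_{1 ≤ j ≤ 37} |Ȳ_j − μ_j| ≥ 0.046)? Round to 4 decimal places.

0.1642

Per-experiment Hoeffding bound: 2·exp(−2·1444·0.046²) = 2·exp(−6.11101) = 0.0044366.
Union bound over 37 events: 37·0.0044366 = 0.16416.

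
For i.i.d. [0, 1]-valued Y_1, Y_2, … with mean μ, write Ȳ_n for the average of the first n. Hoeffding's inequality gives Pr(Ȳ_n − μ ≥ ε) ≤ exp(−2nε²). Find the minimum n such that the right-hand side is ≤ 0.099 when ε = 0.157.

Require exp(−2nε²) ≤ 0.099, i.e. 2nε² ≥ ln(1/0.099) = 2.312635.
So n ≥ 2.312635 / (2·0.157²) = 46.911.
The smallest integer n is 47.

47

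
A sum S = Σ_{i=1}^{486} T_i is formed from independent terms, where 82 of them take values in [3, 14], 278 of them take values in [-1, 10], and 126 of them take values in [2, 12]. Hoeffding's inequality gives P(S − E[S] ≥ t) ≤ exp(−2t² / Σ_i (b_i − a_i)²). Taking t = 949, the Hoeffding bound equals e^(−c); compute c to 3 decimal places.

32.073

Σ(b_i − a_i)² = 82·11² + 278·11² + 126·10² = 56160.
c = 2t² / 56160 = 2·949² / 56160 = 32.0727.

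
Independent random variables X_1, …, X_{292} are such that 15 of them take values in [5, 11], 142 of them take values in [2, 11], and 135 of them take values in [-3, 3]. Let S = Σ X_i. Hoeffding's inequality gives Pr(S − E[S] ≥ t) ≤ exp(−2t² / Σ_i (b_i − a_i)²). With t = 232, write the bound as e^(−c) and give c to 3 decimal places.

Σ(b_i − a_i)² = 15·6² + 142·9² + 135·6² = 16902.
c = 2t² / 16902 = 2·232² / 16902 = 6.3690.

6.369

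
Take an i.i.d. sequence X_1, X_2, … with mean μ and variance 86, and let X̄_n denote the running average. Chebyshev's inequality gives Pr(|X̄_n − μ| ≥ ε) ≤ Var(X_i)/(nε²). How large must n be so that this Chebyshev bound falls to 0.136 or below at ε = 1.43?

310

Require 86/(n·1.43²) ≤ 0.136, i.e. n ≥ 86/(0.136·1.43²) = 309.234.
The smallest integer n is 310.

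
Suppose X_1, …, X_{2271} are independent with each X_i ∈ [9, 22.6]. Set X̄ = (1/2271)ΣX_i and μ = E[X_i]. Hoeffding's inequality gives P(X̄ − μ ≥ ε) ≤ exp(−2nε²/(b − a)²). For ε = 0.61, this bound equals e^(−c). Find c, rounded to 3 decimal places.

9.138

c = 2nε²/(b − a)² = 2·2271·0.61² / 13.6² = 9.1375.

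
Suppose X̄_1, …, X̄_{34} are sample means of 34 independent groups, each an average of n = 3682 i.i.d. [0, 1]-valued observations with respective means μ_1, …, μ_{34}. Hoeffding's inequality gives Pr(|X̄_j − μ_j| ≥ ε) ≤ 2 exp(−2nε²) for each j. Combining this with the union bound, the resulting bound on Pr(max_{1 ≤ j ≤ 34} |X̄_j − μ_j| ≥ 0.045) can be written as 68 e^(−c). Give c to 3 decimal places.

Union bound over the 34 events: Pr(max_{1 ≤ j ≤ 34} |X̄_j − μ_j| ≥ 0.045) ≤ 34·2·exp(−2nε²) = 68 exp(−2·3682·0.045²).
So c = 2·3682·0.045² = 14.9121.

14.912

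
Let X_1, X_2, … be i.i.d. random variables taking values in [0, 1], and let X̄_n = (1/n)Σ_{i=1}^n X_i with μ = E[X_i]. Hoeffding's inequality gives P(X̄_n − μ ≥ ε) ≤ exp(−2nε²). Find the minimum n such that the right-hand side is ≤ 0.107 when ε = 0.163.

Require exp(−2nε²) ≤ 0.107, i.e. 2nε² ≥ ln(1/0.107) = 2.234926.
So n ≥ 2.234926 / (2·0.163²) = 42.059.
The smallest integer n is 43.

43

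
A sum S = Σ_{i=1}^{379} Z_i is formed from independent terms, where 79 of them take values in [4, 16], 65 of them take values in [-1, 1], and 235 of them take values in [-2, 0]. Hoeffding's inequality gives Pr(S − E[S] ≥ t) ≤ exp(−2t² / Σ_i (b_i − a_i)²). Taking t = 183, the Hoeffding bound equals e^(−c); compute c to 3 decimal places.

Σ(b_i − a_i)² = 79·12² + 65·2² + 235·2² = 12576.
c = 2t² / 12576 = 2·183² / 12576 = 5.3259.

5.326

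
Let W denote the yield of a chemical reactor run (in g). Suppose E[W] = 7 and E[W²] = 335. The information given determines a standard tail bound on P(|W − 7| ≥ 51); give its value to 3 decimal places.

0.110

The first two moments determine the variance, so Chebyshev's inequality is the sharpest standard bound available.
Var(W) = E[W²] − (E[W])² = 335 − 49 = 286.
Chebyshev's inequality: P(|W − μ| ≥ t) ≤ Var(W)/t² = 286/2601 = 0.1100.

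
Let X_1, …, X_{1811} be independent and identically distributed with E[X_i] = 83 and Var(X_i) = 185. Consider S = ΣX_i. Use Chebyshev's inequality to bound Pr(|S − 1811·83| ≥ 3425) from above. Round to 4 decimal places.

Var(S) = n·Var(X_i) = 1811·185 = 335035.
Chebyshev: Pr(|S − 1811·83| ≥ 3425) ≤ Var(S)/3425² = 335035/11730625 = 0.0286.

0.0286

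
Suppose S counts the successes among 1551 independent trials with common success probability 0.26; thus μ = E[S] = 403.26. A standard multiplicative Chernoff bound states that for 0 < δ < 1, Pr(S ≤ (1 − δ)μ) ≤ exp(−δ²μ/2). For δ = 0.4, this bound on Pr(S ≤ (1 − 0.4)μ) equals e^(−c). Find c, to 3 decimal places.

c = δ²μ/2 = 0.4²·403.26/2 = 32.2608.

32.261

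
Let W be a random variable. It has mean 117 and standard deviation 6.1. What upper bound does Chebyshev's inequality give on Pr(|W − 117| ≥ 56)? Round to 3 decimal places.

0.012

Chebyshev: Pr(|W − μ| ≥ t) ≤ Var(W)/t².
Var(W) = σ² = 6.1² = 37.21.
Bound = 37.21 / 3136 = 0.0119.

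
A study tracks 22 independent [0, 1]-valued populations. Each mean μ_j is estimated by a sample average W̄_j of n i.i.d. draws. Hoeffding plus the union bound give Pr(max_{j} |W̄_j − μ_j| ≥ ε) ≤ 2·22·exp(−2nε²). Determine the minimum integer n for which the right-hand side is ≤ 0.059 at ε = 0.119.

234

Need 2·22·exp(−2nε²) ≤ 0.059, i.e. exp(−2nε²) ≤ 0.059/44.
So 2nε² ≥ ln(44/0.059) = 6.614407.
Hence n ≥ 6.614407/(2·0.119²) = 233.543.
The smallest integer n is 234.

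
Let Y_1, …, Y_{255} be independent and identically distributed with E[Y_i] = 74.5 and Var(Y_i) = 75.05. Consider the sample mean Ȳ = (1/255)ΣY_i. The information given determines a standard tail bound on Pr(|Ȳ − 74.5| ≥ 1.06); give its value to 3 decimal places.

With mean and variance of each term known, Chebyshev's inequality bounds the deviation of the sum (or sample mean).
Var(Ȳ) = Var(Y_i)/n = 75.05/255 = 0.29431.
Chebyshev: Pr(|Ȳ − 74.5| ≥ 1.06) ≤ Var(Ȳ)/(1.06)² = 75.05/(255·1.06²) = 0.2619.

0.262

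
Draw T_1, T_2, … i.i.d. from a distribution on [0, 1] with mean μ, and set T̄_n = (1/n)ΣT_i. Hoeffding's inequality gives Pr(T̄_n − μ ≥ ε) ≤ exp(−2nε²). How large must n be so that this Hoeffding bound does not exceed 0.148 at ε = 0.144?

Require exp(−2nε²) ≤ 0.148, i.e. 2nε² ≥ ln(1/0.148) = 1.910543.
So n ≥ 1.910543 / (2·0.144²) = 46.068.
The smallest integer n is 47.

47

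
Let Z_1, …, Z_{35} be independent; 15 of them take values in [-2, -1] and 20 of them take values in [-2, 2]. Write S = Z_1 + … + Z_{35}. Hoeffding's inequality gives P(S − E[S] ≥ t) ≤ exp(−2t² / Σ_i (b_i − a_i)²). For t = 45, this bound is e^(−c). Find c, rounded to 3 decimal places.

12.090

Σ(b_i − a_i)² = 15·1² + 20·4² = 335.
c = 2t² / 335 = 2·45² / 335 = 12.0896.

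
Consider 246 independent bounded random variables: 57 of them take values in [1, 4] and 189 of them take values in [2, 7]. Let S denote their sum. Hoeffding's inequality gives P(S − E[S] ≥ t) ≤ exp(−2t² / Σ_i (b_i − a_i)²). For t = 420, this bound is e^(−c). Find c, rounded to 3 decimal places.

Σ(b_i − a_i)² = 57·3² + 189·5² = 5238.
c = 2t² / 5238 = 2·420² / 5238 = 67.3540.

67.354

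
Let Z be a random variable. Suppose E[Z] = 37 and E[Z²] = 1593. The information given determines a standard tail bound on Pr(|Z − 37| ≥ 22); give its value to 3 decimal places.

0.463

The first two moments determine the variance, so Chebyshev's inequality is the sharpest standard bound available.
Var(Z) = E[Z²] − (E[Z])² = 1593 − 1369 = 224.
Chebyshev's inequality: Pr(|Z − μ| ≥ t) ≤ Var(Z)/t² = 224/484 = 0.4628.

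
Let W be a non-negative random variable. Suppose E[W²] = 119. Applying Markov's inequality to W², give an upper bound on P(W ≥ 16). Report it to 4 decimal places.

0.4648

Since W ≥ 0, the event {W ≥ 16} is the same as {W² ≥ 256}.
Markov's inequality applied to W² gives P(W² ≥ 256) ≤ E[W²]/256 = 119/256 = 0.4648.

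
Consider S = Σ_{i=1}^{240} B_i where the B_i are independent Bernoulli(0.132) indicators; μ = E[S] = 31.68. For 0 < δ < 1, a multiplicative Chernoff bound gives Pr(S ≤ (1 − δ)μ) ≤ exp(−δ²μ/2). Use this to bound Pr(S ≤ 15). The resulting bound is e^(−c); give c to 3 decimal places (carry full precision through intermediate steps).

4.391

Write 15 = (1 − δ)μ, so δ = 1 − 15/31.68 = 0.5265152…
Then the exponent is δ²μ/2 = (μ − 15)²/(2μ) = 4.391136.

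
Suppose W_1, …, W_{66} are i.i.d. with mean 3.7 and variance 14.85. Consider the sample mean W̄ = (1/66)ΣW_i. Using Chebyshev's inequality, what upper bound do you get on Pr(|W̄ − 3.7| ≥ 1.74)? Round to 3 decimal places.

Var(W̄) = Var(W_i)/n = 14.85/66 = 0.225.
Chebyshev: Pr(|W̄ − 3.7| ≥ 1.74) ≤ Var(W̄)/(1.74)² = 14.85/(66·1.74²) = 0.0743.

0.074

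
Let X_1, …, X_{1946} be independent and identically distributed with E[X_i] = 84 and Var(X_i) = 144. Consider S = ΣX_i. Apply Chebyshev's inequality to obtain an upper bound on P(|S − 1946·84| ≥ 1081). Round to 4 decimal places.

Var(S) = n·Var(X_i) = 1946·144 = 280224.
Chebyshev: P(|S − 1946·84| ≥ 1081) ≤ Var(S)/1081² = 280224/1168561 = 0.2398.

0.2398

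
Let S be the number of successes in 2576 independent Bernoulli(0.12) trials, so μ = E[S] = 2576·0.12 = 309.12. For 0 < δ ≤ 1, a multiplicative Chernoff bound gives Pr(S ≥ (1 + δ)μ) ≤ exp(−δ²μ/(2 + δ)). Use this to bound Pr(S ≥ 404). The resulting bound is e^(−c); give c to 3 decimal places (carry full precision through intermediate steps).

Write 404 = (1 + δ)μ, so δ = 404/309.12 − 1 = 0.3069358…
Then the exponent is δ²μ/(2 + δ) = (404 − μ)² / (μ·(2 + δ)) = 12.623702.

12.624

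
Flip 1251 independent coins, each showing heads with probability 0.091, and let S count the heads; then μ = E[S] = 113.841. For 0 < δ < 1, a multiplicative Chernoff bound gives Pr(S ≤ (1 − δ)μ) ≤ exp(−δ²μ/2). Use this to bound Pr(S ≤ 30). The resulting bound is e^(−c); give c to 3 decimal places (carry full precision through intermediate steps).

Write 30 = (1 − δ)μ, so δ = 1 − 30/113.841 = 0.7364746…
Then the exponent is δ²μ/2 = (μ − 30)²/(2μ) = 30.873382.

30.873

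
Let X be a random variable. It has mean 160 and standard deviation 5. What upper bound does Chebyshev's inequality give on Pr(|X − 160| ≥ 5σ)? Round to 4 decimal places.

0.0400

Chebyshev: Pr(|X − μ| ≥ t) ≤ Var(X)/t².
Var(X) = σ² = 5² = 25.
t = 5·5 = 25.
Bound = 25 / 625 = 0.0400.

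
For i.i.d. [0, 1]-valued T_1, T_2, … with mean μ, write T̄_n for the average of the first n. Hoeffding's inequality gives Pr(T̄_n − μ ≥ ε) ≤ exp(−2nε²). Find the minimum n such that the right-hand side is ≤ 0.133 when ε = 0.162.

39

Require exp(−2nε²) ≤ 0.133, i.e. 2nε² ≥ ln(1/0.133) = 2.017406.
So n ≥ 2.017406 / (2·0.162²) = 38.436.
The smallest integer n is 39.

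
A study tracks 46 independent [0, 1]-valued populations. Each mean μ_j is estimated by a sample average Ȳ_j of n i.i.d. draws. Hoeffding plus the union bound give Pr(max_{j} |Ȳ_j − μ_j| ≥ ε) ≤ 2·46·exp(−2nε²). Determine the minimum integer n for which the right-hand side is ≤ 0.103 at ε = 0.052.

1257

Need 2·46·exp(−2nε²) ≤ 0.103, i.e. exp(−2nε²) ≤ 0.103/92.
So 2nε² ≥ ln(92/0.103) = 6.794815.
Hence n ≥ 6.794815/(2·0.052²) = 1256.438.
The smallest integer n is 1257.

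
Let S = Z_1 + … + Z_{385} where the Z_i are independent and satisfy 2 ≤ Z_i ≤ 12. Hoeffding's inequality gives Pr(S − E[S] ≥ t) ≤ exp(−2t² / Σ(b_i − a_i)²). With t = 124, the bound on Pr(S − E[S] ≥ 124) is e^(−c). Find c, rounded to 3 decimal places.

0.799

Σ(b_i − a_i)² = 385·(10)² = 38500.
c = 2t²/38500 = 2·124²/38500 = 0.7988.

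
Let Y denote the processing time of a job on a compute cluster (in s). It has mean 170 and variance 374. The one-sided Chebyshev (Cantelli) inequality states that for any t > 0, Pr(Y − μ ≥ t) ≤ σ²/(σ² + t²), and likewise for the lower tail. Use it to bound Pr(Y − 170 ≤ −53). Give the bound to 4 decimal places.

Here σ² = 374 and t = 53, so σ² + t² = 3183.
Cantelli's bound: 374/3183 = 0.1175.

0.1175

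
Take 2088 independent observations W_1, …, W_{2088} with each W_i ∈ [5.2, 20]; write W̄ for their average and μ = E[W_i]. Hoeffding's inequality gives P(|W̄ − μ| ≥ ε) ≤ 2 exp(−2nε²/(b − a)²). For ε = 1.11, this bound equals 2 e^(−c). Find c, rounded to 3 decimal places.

c = 2nε²/(b − a)² = 2·2088·1.11² / 14.8² = 23.4900.

23.490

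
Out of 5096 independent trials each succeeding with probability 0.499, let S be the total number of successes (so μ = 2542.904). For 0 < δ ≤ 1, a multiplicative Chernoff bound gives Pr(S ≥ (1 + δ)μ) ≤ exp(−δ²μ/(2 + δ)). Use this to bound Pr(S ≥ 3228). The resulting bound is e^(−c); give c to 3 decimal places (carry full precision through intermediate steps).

Write 3228 = (1 + δ)μ, so δ = 3228/2542.904 − 1 = 0.2694148…
Then the exponent is δ²μ/(2 + δ) = (3228 − μ)² / (μ·(2 + δ)) = 81.331543.

81.332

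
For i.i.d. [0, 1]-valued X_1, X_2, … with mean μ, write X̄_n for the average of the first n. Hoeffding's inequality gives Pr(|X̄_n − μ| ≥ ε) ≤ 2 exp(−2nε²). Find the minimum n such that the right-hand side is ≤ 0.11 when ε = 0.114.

112

Require 2·exp(−2nε²) ≤ 0.11, i.e. 2nε² ≥ ln(2/0.11) = 2.900422.
So n ≥ 2.900422 / (2·0.114²) = 111.589.
The smallest integer n is 112.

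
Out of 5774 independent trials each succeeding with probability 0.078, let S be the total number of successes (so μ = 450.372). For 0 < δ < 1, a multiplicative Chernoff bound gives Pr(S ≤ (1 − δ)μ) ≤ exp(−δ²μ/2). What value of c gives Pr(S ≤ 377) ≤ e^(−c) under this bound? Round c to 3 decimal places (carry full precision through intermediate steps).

5.977

Write 377 = (1 − δ)μ, so δ = 1 − 377/450.372 = 0.1629142…
Then the exponent is δ²μ/2 = (μ − 377)²/(2μ) = 5.976671.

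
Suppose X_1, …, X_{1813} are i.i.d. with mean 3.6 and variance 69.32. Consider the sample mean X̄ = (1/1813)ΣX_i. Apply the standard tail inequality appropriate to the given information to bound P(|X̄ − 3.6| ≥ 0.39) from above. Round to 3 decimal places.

With mean and variance of each term known, Chebyshev's inequality bounds the deviation of the sum (or sample mean).
Var(X̄) = Var(X_i)/n = 69.32/1813 = 0.038235.
Chebyshev: P(|X̄ − 3.6| ≥ 0.39) ≤ Var(X̄)/(0.39)² = 69.32/(1813·0.39²) = 0.2514.

0.251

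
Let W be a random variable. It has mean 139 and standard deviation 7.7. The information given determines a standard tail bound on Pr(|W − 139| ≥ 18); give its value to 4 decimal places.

Mean and variance are known, so Chebyshev's inequality applies.
Chebyshev: Pr(|W − μ| ≥ t) ≤ Var(W)/t².
Var(W) = σ² = 7.7² = 59.29.
Bound = 59.29 / 324 = 0.1830.

0.1830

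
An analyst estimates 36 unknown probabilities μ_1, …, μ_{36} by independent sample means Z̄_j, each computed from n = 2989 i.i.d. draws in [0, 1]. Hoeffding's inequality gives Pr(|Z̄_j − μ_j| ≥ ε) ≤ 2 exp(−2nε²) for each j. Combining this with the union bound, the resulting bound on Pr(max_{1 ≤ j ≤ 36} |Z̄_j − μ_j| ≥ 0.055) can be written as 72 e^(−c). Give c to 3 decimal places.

Union bound over the 36 events: Pr(max_{1 ≤ j ≤ 36} |Z̄_j − μ_j| ≥ 0.055) ≤ 36·2·exp(−2nε²) = 72 exp(−2·2989·0.055²).
So c = 2·2989·0.055² = 18.0834.

18.083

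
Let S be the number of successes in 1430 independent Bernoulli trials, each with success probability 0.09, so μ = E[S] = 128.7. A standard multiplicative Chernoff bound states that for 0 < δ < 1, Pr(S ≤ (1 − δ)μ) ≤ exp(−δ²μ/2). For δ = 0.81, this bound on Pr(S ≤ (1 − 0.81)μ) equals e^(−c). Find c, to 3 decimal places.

42.220

c = δ²μ/2 = 0.81²·128.7/2 = 42.2200.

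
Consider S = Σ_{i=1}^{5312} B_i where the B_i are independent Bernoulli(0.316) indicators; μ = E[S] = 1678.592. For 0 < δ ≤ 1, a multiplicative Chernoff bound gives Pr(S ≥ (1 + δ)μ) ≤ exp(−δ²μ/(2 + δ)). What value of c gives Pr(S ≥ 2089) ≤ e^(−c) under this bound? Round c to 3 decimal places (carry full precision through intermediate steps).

44.706

Write 2089 = (1 + δ)μ, so δ = 2089/1678.592 − 1 = 0.2444954…
Then the exponent is δ²μ/(2 + δ) = (2089 − μ)² / (μ·(2 + δ)) = 44.706201.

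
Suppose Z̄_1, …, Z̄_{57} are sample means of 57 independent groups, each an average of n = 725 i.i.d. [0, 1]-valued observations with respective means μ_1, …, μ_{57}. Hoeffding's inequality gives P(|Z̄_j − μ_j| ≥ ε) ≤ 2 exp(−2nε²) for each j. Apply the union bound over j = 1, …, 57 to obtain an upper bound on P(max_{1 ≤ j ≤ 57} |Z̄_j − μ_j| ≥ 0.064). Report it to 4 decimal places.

Per-experiment Hoeffding bound: 2·exp(−2·725·0.064²) = 2·exp(−5.93920) = 0.0052683.
Union bound over 57 events: 57·0.0052683 = 0.30029.

0.3003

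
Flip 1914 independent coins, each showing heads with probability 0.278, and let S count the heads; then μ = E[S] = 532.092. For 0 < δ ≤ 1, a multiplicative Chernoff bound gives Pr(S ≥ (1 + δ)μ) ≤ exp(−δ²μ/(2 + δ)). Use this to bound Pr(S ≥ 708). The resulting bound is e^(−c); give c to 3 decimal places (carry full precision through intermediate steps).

Write 708 = (1 + δ)μ, so δ = 708/532.092 − 1 = 0.330597…
Then the exponent is δ²μ/(2 + δ) = (708 − μ)² / (μ·(2 + δ)) = 24.952685.

24.953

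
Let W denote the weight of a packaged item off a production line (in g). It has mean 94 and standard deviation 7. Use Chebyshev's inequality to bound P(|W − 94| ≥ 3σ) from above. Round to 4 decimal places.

0.1111

Chebyshev: P(|W − μ| ≥ t) ≤ Var(W)/t².
Var(W) = σ² = 7² = 49.
t = 3·7 = 21.
Bound = 49 / 441 = 0.1111.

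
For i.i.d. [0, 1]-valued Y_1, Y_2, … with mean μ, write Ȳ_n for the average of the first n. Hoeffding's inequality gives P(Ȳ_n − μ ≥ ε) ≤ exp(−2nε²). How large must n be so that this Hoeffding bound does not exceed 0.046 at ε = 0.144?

Require exp(−2nε²) ≤ 0.046, i.e. 2nε² ≥ ln(1/0.046) = 3.079114.
So n ≥ 3.079114 / (2·0.144²) = 74.246.
The smallest integer n is 75.

75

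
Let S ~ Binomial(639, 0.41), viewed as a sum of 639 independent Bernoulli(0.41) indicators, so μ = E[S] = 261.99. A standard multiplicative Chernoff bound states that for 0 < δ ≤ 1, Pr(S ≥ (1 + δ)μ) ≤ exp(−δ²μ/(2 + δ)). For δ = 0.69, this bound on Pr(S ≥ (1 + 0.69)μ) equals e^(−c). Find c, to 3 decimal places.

46.369

c = δ²μ/(2 + δ) = 0.69²·261.99/(2 + 0.69) = 46.3693.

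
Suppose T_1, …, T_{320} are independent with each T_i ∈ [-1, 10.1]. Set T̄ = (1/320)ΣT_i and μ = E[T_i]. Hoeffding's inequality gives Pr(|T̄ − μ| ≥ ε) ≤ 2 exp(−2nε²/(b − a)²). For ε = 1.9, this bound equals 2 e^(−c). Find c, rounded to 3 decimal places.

c = 2nε²/(b − a)² = 2·320·1.9² / 11.1² = 18.7517.

18.752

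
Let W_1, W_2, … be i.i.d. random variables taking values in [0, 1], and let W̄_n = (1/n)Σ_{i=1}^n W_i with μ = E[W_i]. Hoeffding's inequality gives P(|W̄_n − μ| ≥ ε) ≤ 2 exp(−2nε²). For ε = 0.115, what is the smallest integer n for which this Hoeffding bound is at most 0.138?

102

Require 2·exp(−2nε²) ≤ 0.138, i.e. 2nε² ≥ ln(2/0.138) = 2.673649.
So n ≥ 2.673649 / (2·0.115²) = 101.083.
The smallest integer n is 102.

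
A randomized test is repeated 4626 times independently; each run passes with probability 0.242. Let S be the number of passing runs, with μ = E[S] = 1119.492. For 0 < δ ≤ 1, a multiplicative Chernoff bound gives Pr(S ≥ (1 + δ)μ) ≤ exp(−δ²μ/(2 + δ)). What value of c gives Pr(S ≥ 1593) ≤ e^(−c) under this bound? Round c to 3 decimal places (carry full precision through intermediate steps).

Write 1593 = (1 + δ)μ, so δ = 1593/1119.492 − 1 = 0.4229668…
Then the exponent is δ²μ/(2 + δ) = (1593 − μ)² / (μ·(2 + δ)) = 82.658244.

82.658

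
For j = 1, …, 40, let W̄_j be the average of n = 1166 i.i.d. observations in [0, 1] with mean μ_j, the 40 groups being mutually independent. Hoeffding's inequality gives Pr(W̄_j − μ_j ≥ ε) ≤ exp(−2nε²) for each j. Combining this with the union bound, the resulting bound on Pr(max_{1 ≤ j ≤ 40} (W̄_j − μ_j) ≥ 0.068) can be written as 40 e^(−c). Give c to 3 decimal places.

10.783

Union bound over the 40 events: Pr(max_{1 ≤ j ≤ 40} (W̄_j − μ_j) ≥ 0.068) ≤ 40·exp(−2nε²) = 40 exp(−2·1166·0.068²).
So c = 2·1166·0.068² = 10.7832.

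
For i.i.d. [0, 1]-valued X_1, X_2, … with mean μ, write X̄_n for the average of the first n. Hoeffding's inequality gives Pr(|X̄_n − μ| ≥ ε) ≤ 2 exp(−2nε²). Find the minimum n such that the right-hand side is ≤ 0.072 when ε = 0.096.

181

Require 2·exp(−2nε²) ≤ 0.072, i.e. 2nε² ≥ ln(2/0.072) = 3.324236.
So n ≥ 3.324236 / (2·0.096²) = 180.351.
The smallest integer n is 181.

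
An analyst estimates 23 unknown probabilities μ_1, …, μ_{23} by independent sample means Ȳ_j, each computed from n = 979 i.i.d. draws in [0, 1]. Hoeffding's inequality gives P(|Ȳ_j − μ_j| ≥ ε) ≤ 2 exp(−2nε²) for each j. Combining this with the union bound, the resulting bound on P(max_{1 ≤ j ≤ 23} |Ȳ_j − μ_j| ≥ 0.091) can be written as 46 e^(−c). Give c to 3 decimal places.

16.214

Union bound over the 23 events: P(max_{1 ≤ j ≤ 23} |Ȳ_j − μ_j| ≥ 0.091) ≤ 23·2·exp(−2nε²) = 46 exp(−2·979·0.091²).
So c = 2·979·0.091² = 16.2142.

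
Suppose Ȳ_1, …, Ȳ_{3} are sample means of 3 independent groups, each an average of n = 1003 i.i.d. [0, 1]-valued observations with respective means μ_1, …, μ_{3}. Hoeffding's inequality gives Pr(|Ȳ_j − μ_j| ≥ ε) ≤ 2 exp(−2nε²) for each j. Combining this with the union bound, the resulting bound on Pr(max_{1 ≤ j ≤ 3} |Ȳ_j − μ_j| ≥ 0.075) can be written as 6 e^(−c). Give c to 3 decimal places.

Union bound over the 3 events: Pr(max_{1 ≤ j ≤ 3} |Ȳ_j − μ_j| ≥ 0.075) ≤ 3·2·exp(−2nε²) = 6 exp(−2·1003·0.075²).
So c = 2·1003·0.075² = 11.2837.

11.284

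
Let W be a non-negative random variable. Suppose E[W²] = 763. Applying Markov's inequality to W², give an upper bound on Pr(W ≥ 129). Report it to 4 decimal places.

Since W ≥ 0, the event {W ≥ 129} is the same as {W² ≥ 16641}.
Markov's inequality applied to W² gives Pr(W² ≥ 16641) ≤ E[W²]/16641 = 763/16641 = 0.0459.

0.0459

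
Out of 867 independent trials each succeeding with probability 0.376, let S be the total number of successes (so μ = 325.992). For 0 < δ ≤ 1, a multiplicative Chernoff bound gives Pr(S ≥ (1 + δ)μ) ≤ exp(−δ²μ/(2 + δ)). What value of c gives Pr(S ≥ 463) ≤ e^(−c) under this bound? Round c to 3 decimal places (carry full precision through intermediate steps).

Write 463 = (1 + δ)μ, so δ = 463/325.992 − 1 = 0.4202803…
Then the exponent is δ²μ/(2 + δ) = (463 − μ)² / (μ·(2 + δ)) = 23.791359.

23.791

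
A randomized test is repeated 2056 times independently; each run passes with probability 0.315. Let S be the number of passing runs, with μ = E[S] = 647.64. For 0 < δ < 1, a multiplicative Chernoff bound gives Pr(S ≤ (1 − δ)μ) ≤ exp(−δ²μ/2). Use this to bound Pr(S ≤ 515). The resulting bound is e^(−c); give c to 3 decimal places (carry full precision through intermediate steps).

13.583

Write 515 = (1 − δ)μ, so δ = 1 − 515/647.64 = 0.2048051…
Then the exponent is δ²μ/2 = (μ − 515)²/(2μ) = 13.582677.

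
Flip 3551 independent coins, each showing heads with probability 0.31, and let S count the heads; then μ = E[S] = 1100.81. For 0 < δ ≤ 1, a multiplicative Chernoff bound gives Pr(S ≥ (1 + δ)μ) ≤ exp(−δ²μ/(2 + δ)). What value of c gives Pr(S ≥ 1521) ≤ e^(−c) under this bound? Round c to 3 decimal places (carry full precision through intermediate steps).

Write 1521 = (1 + δ)μ, so δ = 1521/1100.81 − 1 = 0.3817098…
Then the exponent is δ²μ/(2 + δ) = (1521 − μ)² / (μ·(2 + δ)) = 67.342651.

67.343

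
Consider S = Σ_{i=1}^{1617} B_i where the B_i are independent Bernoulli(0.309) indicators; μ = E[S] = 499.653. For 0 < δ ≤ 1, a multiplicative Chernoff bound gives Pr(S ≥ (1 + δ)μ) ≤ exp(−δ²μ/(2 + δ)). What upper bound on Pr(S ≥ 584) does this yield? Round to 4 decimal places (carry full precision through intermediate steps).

0.0014

Write 584 = (1 + δ)μ, so δ = 584/499.653 − 1 = 0.1688112…
Then the exponent is δ²μ/(2 + δ) = (584 − μ)² / (μ·(2 + δ)) = 6.565216.
Bound = exp(−6.565216) = 0.00141.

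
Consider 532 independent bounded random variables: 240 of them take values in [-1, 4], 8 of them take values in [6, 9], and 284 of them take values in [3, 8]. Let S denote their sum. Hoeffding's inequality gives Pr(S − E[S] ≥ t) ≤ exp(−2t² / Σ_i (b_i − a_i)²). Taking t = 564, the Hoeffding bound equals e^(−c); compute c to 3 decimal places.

Σ(b_i − a_i)² = 240·5² + 8·3² + 284·5² = 13172.
c = 2t² / 13172 = 2·564² / 13172 = 48.2988.

48.299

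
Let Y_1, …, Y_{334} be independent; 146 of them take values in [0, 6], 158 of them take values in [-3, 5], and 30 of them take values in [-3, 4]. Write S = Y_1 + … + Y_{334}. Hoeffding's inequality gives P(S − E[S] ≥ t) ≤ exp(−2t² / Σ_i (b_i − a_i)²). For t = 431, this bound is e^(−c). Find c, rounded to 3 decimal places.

22.064

Σ(b_i − a_i)² = 146·6² + 158·8² + 30·7² = 16838.
c = 2t² / 16838 = 2·431² / 16838 = 22.0645.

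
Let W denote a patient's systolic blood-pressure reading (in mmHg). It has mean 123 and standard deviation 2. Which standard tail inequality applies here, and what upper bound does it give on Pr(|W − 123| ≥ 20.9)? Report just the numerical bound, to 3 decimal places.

Mean and variance are known, so Chebyshev's inequality applies.
Chebyshev: Pr(|W − μ| ≥ t) ≤ Var(W)/t².
Var(W) = σ² = 2² = 4.
Bound = 4 / 436.81 = 0.0092.

0.009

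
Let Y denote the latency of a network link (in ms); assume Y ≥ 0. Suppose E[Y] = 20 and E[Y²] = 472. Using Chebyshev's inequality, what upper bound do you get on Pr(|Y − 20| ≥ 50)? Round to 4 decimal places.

0.0288

Var(Y) = E[Y²] − (E[Y])² = 472 − 400 = 72.
Chebyshev's inequality: Pr(|Y − μ| ≥ t) ≤ Var(Y)/t² = 72/2500 = 0.0288.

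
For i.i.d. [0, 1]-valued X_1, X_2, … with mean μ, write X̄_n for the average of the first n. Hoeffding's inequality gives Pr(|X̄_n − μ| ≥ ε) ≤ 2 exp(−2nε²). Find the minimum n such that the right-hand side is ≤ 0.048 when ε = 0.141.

94

Require 2·exp(−2nε²) ≤ 0.048, i.e. 2nε² ≥ ln(2/0.048) = 3.729701.
So n ≥ 3.729701 / (2·0.141²) = 93.801.
The smallest integer n is 94.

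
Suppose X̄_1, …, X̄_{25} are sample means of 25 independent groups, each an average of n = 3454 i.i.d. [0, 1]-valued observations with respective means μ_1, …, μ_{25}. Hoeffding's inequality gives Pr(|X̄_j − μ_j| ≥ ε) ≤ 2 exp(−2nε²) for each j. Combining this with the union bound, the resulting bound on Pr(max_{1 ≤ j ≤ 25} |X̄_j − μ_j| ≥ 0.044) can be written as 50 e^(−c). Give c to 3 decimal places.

13.374

Union bound over the 25 events: Pr(max_{1 ≤ j ≤ 25} |X̄_j − μ_j| ≥ 0.044) ≤ 25·2·exp(−2nε²) = 50 exp(−2·3454·0.044²).
So c = 2·3454·0.044² = 13.3739.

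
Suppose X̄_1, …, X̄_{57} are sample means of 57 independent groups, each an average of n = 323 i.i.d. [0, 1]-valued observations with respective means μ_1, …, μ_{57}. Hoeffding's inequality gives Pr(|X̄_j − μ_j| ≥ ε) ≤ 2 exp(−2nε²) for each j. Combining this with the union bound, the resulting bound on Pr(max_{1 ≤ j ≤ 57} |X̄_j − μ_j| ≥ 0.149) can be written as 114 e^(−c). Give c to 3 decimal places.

Union bound over the 57 events: Pr(max_{1 ≤ j ≤ 57} |X̄_j − μ_j| ≥ 0.149) ≤ 57·2·exp(−2nε²) = 114 exp(−2·323·0.149²).
So c = 2·323·0.149² = 14.3418.

14.342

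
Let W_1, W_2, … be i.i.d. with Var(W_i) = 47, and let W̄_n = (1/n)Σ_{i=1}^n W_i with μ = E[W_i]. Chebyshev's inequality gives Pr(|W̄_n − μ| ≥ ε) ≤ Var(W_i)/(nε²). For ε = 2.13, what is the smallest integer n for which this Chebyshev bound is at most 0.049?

Require 47/(n·2.13²) ≤ 0.049, i.e. n ≥ 47/(0.049·2.13²) = 211.418.
The smallest integer n is 212.

212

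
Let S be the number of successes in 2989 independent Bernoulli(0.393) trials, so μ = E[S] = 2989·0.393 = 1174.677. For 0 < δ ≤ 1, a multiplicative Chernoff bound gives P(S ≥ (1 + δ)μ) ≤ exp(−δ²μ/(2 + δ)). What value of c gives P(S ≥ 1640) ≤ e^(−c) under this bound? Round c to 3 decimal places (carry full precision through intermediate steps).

Write 1640 = (1 + δ)μ, so δ = 1640/1174.677 − 1 = 0.3961285…
Then the exponent is δ²μ/(2 + δ) = (1640 − μ)² / (μ·(2 + δ)) = 76.927297.

76.927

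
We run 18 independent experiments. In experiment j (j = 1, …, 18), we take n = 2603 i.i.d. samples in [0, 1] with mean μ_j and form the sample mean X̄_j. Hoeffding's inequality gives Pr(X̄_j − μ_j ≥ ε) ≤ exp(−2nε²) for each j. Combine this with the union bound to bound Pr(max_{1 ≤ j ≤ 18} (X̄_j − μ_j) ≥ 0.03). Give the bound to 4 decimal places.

Per-experiment Hoeffding bound: exp(−2·2603·0.03²) = exp(−4.68540) = 0.009229.
Union bound over 18 events: 18·0.009229 = 0.16612.

0.1661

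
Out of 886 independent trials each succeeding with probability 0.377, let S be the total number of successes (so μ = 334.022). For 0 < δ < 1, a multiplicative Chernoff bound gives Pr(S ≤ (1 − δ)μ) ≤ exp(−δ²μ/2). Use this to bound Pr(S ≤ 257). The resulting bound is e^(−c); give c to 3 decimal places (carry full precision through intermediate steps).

8.880

Write 257 = (1 − δ)μ, so δ = 1 − 257/334.022 = 0.2305896…
Then the exponent is δ²μ/2 = (μ − 257)²/(2μ) = 8.880236.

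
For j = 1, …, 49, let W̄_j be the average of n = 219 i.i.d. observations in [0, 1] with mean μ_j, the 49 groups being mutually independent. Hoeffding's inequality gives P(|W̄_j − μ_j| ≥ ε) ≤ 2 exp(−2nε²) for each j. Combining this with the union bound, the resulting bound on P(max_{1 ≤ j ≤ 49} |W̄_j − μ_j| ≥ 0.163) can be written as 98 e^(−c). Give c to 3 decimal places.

11.637

Union bound over the 49 events: P(max_{1 ≤ j ≤ 49} |W̄_j − μ_j| ≥ 0.163) ≤ 49·2·exp(−2nε²) = 98 exp(−2·219·0.163²).
So c = 2·219·0.163² = 11.6372.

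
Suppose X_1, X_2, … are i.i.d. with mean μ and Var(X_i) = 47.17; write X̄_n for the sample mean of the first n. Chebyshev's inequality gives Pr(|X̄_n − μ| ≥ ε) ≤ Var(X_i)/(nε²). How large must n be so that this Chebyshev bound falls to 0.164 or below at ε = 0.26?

Require 47.17/(n·0.26²) ≤ 0.164, i.e. n ≥ 47.17/(0.164·0.26²) = 4254.763.
The smallest integer n is 4255.

4255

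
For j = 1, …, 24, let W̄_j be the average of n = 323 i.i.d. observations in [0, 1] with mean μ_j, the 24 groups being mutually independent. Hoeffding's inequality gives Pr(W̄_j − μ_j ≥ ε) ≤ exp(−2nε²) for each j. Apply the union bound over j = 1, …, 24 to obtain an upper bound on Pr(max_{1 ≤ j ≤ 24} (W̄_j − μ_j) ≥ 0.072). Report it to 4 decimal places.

Per-experiment Hoeffding bound: exp(−2·323·0.072²) = exp(−3.34886) = 0.035124.
Union bound over 24 events: 24·0.035124 = 0.84298.

0.8430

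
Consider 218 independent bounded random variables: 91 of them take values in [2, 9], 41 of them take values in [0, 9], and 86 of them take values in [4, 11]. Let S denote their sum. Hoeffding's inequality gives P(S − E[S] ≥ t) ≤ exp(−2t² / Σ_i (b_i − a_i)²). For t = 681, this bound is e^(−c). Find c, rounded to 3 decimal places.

Σ(b_i − a_i)² = 91·7² + 41·9² + 86·7² = 11994.
c = 2t² / 11994 = 2·681² / 11994 = 77.3322.

77.332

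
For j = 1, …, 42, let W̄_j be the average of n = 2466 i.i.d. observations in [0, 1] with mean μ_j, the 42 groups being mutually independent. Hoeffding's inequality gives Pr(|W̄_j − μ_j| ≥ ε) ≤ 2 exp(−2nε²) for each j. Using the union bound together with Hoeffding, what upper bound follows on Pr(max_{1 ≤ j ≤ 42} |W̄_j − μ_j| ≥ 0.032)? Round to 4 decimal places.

Per-experiment Hoeffding bound: 2·exp(−2·2466·0.032²) = 2·exp(−5.05037) = 0.012814.
Union bound over 42 events: 42·0.012814 = 0.53819.

0.5382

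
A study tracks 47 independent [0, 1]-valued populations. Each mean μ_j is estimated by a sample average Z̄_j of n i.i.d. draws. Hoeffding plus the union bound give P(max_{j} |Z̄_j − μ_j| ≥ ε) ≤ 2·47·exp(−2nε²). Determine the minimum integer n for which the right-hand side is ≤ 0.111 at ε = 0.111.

274

Need 2·47·exp(−2nε²) ≤ 0.111, i.e. exp(−2nε²) ≤ 0.111/94.
So 2nε² ≥ ln(94/0.111) = 6.741520.
Hence n ≥ 6.741520/(2·0.111²) = 273.578.
The smallest integer n is 274.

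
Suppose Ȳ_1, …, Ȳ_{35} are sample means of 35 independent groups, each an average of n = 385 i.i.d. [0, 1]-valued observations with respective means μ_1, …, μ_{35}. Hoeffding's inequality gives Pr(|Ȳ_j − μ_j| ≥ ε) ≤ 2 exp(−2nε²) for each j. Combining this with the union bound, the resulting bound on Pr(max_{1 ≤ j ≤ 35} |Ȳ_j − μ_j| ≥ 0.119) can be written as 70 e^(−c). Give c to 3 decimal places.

10.904

Union bound over the 35 events: Pr(max_{1 ≤ j ≤ 35} |Ȳ_j − μ_j| ≥ 0.119) ≤ 35·2·exp(−2nε²) = 70 exp(−2·385·0.119²).
So c = 2·385·0.119² = 10.9040.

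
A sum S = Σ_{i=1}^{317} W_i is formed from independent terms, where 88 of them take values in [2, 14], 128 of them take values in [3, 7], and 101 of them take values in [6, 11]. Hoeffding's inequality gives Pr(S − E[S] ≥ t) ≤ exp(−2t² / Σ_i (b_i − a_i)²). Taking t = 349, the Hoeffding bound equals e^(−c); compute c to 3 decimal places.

14.126

Σ(b_i − a_i)² = 88·12² + 128·4² + 101·5² = 17245.
c = 2t² / 17245 = 2·349² / 17245 = 14.1259.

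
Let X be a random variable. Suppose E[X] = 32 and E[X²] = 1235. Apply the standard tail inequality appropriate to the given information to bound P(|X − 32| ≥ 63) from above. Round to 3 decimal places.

The first two moments determine the variance, so Chebyshev's inequality is the sharpest standard bound available.
Var(X) = E[X²] − (E[X])² = 1235 − 1024 = 211.
Chebyshev's inequality: P(|X − μ| ≥ t) ≤ Var(X)/t² = 211/3969 = 0.0532.

0.053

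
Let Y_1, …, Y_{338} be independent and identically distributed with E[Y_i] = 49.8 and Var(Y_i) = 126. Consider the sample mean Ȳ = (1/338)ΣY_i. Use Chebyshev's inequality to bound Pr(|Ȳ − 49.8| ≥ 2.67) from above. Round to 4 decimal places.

0.0523

Var(Ȳ) = Var(Y_i)/n = 126/338 = 0.37278.
Chebyshev: Pr(|Ȳ − 49.8| ≥ 2.67) ≤ Var(Ȳ)/(2.67)² = 126/(338·2.67²) = 0.0523.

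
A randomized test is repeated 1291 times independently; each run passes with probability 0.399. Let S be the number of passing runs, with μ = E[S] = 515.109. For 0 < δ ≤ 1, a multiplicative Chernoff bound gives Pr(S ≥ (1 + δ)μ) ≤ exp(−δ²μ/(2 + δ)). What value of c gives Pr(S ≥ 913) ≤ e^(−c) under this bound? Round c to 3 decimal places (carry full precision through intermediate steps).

110.858

Write 913 = (1 + δ)μ, so δ = 913/515.109 − 1 = 0.7724404…
Then the exponent is δ²μ/(2 + δ) = (913 − μ)² / (μ·(2 + δ)) = 110.857958.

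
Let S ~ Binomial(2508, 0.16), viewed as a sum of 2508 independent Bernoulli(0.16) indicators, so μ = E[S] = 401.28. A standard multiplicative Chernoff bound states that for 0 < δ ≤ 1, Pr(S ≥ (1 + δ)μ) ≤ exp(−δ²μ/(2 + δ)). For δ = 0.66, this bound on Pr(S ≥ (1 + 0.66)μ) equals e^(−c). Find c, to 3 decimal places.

c = δ²μ/(2 + δ) = 0.66²·401.28/(2 + 0.66) = 65.7134.

65.713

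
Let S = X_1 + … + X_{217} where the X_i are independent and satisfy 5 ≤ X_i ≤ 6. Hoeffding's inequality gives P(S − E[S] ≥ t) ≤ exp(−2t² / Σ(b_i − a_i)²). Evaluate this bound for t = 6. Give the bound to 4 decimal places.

Σ(b_i − a_i)² = 217·(1)² = 217.
Exponent = 2·6²/217 = 0.3318.
Bound = exp(−0.3318) = 0.71763.

0.7176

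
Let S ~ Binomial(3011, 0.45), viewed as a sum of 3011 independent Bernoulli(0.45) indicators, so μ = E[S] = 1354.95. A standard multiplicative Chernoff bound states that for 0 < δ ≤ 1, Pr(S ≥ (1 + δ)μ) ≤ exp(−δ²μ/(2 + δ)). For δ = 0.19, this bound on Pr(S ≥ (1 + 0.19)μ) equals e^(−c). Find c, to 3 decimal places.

22.335

c = δ²μ/(2 + δ) = 0.19²·1354.95/(2 + 0.19) = 22.3350.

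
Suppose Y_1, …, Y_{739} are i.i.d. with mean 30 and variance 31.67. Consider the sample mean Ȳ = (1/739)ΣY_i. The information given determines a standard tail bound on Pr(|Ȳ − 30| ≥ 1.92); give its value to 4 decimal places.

0.0116

With mean and variance of each term known, Chebyshev's inequality bounds the deviation of the sum (or sample mean).
Var(Ȳ) = Var(Y_i)/n = 31.67/739 = 0.042855.
Chebyshev: Pr(|Ȳ − 30| ≥ 1.92) ≤ Var(Ȳ)/(1.92)² = 31.67/(739·1.92²) = 0.0116.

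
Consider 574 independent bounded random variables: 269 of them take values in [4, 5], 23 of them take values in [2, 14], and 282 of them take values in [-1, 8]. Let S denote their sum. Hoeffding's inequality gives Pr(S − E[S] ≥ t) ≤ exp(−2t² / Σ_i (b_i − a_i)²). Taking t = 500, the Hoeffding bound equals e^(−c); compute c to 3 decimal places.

18.923

Σ(b_i − a_i)² = 269·1² + 23·12² + 282·9² = 26423.
c = 2t² / 26423 = 2·500² / 26423 = 18.9229.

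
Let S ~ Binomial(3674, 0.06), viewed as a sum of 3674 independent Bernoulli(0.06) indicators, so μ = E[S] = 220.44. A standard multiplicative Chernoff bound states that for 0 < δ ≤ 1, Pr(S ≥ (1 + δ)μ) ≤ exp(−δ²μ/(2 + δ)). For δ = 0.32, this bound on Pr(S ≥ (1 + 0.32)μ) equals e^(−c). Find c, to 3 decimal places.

c = δ²μ/(2 + δ) = 0.32²·220.44/(2 + 0.32) = 9.7298.

9.730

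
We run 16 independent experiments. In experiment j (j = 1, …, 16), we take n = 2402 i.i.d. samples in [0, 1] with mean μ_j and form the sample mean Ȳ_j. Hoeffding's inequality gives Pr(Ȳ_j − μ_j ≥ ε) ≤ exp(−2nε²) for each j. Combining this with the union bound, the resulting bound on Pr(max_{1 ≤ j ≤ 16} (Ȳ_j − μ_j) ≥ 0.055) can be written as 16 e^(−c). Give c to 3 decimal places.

Union bound over the 16 events: Pr(max_{1 ≤ j ≤ 16} (Ȳ_j − μ_j) ≥ 0.055) ≤ 16·exp(−2nε²) = 16 exp(−2·2402·0.055²).
So c = 2·2402·0.055² = 14.5321.

14.532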